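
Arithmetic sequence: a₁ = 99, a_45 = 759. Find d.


d = (aₙ - a₁)/(n-1)
= (759 - 99)/(45-1)
= 660/44 = 15

d = 15


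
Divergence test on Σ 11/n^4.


lim(n→∞) 11/n^4 = 0
lim aₙ = 0 → nth-term test is INCONCLUSIVE
(Need other tests; this is actually a convergent p-series with p=4 > 1)

Inconclusive (lim aₙ = 0; need another test)


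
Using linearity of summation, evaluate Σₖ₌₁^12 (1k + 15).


Σ(1k+15) = 1·Σk + 15·n
= 1·78 + 15·12
= 78 + 180 = 258

Σ = 258


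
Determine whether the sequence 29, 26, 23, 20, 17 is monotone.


Differences: -3, -3, -3, -3
All differences < 0 → strictly DECREASING

Monotonically decreasing


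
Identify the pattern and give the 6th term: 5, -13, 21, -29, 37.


Pattern: alternating sign, magnitude arithmetic (d=8)
Terms: 5, -13, 21, -29, 37
Next term = -45

Next term = -45


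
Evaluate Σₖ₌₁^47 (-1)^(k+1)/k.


S = 1 - 1/2 + 1/3 - 1/4 + 1/5 - 1/6 + 1/7 - 1/8 ± ...
= 0.7037
(Full series converges to +ln(2) ≈ +0.6931)

S_47 = 0.7037


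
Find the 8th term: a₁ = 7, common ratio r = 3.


aₙ = a₁·r^(n-1)
= 7×3^7
= 7×2187
= 15309

a_8 = 15309


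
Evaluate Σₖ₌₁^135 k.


n(n+1)/2 = 135×136/2 = 18360/2 = 9180

Σk = 9180


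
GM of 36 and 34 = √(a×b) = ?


GM = √(36×34) = √1224 = 34.9857

GM = 34.9857


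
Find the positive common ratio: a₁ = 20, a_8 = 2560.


r^(n-1) = aₙ/a₁
r^7 = 2560/20 = 128
r = 128^(1/7)
= 2

r = 2


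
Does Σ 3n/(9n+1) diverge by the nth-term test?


lim(n→∞) 3n/(9n+1) = 3/9 = 1/3  (divide numerator and denominator by n)
lim aₙ = 1/3 ≠ 0 → series DIVERGES

Diverges (lim aₙ = 1/3 ≠ 0)


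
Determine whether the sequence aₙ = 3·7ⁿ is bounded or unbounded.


aₙ = 3·7ⁿ → as n→∞, aₙ→∞ (since base 7 > 1)
No finite upper bound exists
The sequence is UNBOUNDED

Unbounded (aₙ → ∞ as n → ∞)


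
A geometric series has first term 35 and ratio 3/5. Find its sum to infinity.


S∞ = a₁/(1-r) = 35/(1 - 3/5)
= 35/(2/5)
= 175/2

S∞ = 175/2


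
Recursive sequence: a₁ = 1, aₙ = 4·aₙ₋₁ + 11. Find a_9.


Computing step by step:
a_1 = 1
a_2 = 15
a_3 = 71
a_4 = 295
a_5 = 1191
a_6 = 4775
a_7 = 19111
a_8 = 76455
a_9 = 305831


a_9 = 305831


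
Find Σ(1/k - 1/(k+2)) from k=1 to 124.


Telescoping with gap 2: two head and two tail terms survive.
= (1 + 1/2) - (1/125 + 1/126)
= 3/2 - 1/125 - 1/126 = 11687/7875

Sum = 11687/7875


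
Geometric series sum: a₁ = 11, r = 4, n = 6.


Sₙ = 11×(4^6 - 1)/(4 - 1)
= 11×(4096 - 1)/3
= 11×4095/3
= 15015

S_6 = 15015


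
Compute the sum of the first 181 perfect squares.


n = 181
n(n+1)(2n+1)/6 = 181×182×363/6
= 11957946/6 = 1992991

Σk² = 1992991


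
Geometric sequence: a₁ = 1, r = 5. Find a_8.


aₙ = a₁·r^(n-1)
= 1×5^7
= 1×78125
= 78125

a_8 = 78125


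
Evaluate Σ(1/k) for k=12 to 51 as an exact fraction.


Σₖ₌12^51 1/k = 1/12 + 1/13 + 1/14 + ... + 1/51
= 4645268866599554270339/3099044504245996706400
≈ 1.4989

Sum = 4645268866599554270339/3099044504245996706400 ≈ 1.4989


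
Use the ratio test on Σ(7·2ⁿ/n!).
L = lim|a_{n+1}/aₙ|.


aₙ = 7·2^n/n!
a_{n+1}/aₙ = 2^(n+1)/(n+1)! × n!/2^n  (constant 7 cancels)
= 2/(n+1)
L = lim(n→∞) 2/(n+1) = 0
L < 1 → series CONVERGES

Converges (ratio test: L = 0 < 1)


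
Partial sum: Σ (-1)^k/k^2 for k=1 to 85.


S = -1 + 1/4 - 1/9 + 1/16 - 1/25 + 1/36 - 1/49 + 1/64 ± ...
= -0.8225
(Full series converges to -π²/12 ≈ -0.8225)

S_85 = -0.8225


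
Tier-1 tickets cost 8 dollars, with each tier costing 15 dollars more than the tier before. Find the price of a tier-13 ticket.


aₙ = a₁ + (n-1)d
= 8 + (13-1)×15
= 8 + 180
= 188

a_13 = 188


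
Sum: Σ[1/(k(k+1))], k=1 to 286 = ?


1/(k(k+1)) = 1/k - 1/(k+1) (partial fractions)
Telescoping: Σ = 1 - 1/287 = 286/287

Sum = 286/287


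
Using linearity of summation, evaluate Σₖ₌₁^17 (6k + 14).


Σ(6k+14) = 6·Σk + 14·n
= 6·153 + 14·17
= 918 + 238 = 1156

Σ = 1156


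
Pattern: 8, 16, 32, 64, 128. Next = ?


Pattern: powers of 2: 2ⁿ
Terms: 8, 16, 32, 64, 128
Next term = 256

Next term = 256


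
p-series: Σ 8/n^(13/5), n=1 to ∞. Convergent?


p-series test: Σ c/n^p converges if p > 1, diverges if p ≤ 1 (constant c > 0 doesn't affect convergence).
p = 13/5
13/5 > 1 → CONVERGES

Converges (p = 13/5 > 1)


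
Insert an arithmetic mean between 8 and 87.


AM = (8 + 87)/2 = 95/2 = 47.5

AM = 47.5


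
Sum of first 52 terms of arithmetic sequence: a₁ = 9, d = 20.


aₙ = 9 + (52-1)×20 = 1029
Sₙ = n(a₁+aₙ)/2 = 52×(9+1029)/2
= 52×1038/2 = 26988

S_52 = 26988


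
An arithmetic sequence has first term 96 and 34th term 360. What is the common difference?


d = (aₙ - a₁)/(n-1)
= (360 - 96)/(34-1)
= 264/33 = 8

d = 8


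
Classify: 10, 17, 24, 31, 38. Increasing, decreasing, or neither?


Differences: 7, 7, 7, 7
All differences > 0 → strictly INCREASING

Monotonically increasing


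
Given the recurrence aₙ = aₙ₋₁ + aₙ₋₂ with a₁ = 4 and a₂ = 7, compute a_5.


Computing iteratively: 4, 7, 11, 18, 29
a_5 = 29

a_5 = 29


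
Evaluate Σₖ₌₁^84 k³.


n(n+1)/2 = 84×85/2 = 3570
Σk³ = 3570² = 12744900

Σk³ = 12744900


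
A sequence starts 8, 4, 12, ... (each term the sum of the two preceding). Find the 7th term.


Computing iteratively: 8, 4, 12, 16, 28, 44, 72
a_7 = 72

a_7 = 72


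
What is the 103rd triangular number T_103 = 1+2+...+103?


n(n+1)/2 = 103×104/2 = 10712/2 = 5356

Σk = 5356


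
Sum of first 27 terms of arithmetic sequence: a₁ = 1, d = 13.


aₙ = 1 + (27-1)×13 = 339
Sₙ = n(a₁+aₙ)/2 = 27×(1+339)/2
= 27×340/2 = 4590

S_27 = 4590


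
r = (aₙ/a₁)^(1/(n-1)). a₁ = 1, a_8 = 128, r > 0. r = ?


r^(n-1) = aₙ/a₁
r^7 = 128/1 = 128
r = 128^(1/7)
= 2

r = 2


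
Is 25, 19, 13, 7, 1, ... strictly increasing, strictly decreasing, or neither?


Differences: -6, -6, -6, -6
All differences < 0 → strictly DECREASING

Monotonically decreasing


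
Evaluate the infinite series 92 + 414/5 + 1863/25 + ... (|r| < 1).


S∞ = a₁/(1-r) = 92/(1 - 9/10)
= 92/(1/10)
= 920

S∞ = 920


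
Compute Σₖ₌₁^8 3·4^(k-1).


Sₙ = 3×(4^8 - 1)/(4 - 1)
= 3×(65536 - 1)/3
= 3×65535/3
= 65535

S_8 = 65535


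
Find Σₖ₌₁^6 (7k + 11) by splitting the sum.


Σ(7k+11) = 7·Σk + 11·n
= 7·21 + 11·6
= 147 + 66 = 213

Σ = 213


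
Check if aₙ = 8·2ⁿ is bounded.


aₙ = 8·2ⁿ → as n→∞, aₙ→∞ (since base 2 > 1)
No finite upper bound exists
The sequence is UNBOUNDED

Unbounded (aₙ → ∞ as n → ∞)


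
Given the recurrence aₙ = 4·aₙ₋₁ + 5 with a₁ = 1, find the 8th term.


Computing step by step:
a_1 = 1
a_2 = 9
a_3 = 41
a_4 = 169
a_5 = 681
a_6 = 2729
a_7 = 10921
a_8 = 43689


a_8 = 43689


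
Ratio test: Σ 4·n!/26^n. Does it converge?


aₙ = 4·n!/26^n
a_{n+1}/aₙ = (n+1)!/26^(n+1) × 26^n/n!  (constant 4 cancels)
= (n+1)/26
L = lim(n→∞) (n+1)/26 = ∞
L > 1 → series DIVERGES

Diverges (ratio test: L = ∞ > 1)


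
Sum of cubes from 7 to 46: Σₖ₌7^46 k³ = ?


Σₖ₌7^46 k³ = [46·47/2]² − [6·7/2]²
= 1168561 − 441 = 1168120

Σk³ = 1168120


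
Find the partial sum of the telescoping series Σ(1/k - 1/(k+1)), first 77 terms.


Telescoping: adjacent terms cancel.
= 1/1 - 1/78
= 1 - 1/78 = 77/78

Sum = 77/78


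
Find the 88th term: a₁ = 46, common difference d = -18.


aₙ = a₁ + (n-1)d
= 46 + (88-1)×-18
= 46 - 1566
= -1520

a_88 = -1520


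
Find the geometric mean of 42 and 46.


GM = √(42×46) = √1932 = 43.9545

GM = 43.9545


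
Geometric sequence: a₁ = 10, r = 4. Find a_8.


aₙ = a₁·r^(n-1)
= 10×4^7
= 10×16384
= 163840

a_8 = 163840


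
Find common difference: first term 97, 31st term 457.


d = (aₙ - a₁)/(n-1)
= (457 - 97)/(31-1)
= 360/30 = 12

d = 12


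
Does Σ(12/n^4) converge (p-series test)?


p-series test: Σ c/n^p converges if p > 1, diverges if p ≤ 1 (constant c > 0 doesn't affect convergence).
p = 4
4 > 1 → CONVERGES

Converges (p = 4 > 1)


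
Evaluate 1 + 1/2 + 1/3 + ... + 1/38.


H_38 = 1/1 + 1/2 + 1/3 + ... + 1/38
= 2053580969474233/485721041551200
≈ 4.2279

H_38 = 2053580969474233/485721041551200 ≈ 4.2279


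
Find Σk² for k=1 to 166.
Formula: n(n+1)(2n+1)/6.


n = 166
n(n+1)(2n+1)/6 = 166×167×333/6
= 9231426/6 = 1538571

Σk² = 1538571


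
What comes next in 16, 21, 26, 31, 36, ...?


Pattern: arithmetic (d=5)
Terms: 16, 21, 26, 31, 36
Next term = 41

Next term = 41


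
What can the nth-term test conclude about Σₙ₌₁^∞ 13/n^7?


lim(n→∞) 13/n^7 = 0
lim aₙ = 0 → nth-term test is INCONCLUSIVE
(Need other tests; this is actually a convergent p-series with p=7 > 1)

Inconclusive (lim aₙ = 0; need another test)


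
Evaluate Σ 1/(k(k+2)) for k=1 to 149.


1/(k(k+2)) = (1/2)·(1/k - 1/(k+2)) (partial fractions)
Telescoping: Σ = (1/2)·(1 + 1/2 - 1/150 - 1/151) = 16837/22650

Sum = 16837/22650


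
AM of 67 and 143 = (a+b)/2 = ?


AM = (67 + 143)/2 = 210/2 = 105

AM = 105


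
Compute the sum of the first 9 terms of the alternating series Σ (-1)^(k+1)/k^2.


S = 1 - 1/4 + 1/9 - 1/16 + 1/25 - 1/36 + 1/49 - 1/64 ± ...
= 0.828
(Full series converges to +π²/12 ≈ +0.8225)

S_9 = 0.828


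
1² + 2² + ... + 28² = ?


n = 28
n(n+1)(2n+1)/6 = 28×29×57/6
= 46284/6 = 7714

Σk² = 7714


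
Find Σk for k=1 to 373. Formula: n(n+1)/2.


n(n+1)/2 = 373×374/2 = 139502/2 = 69751

Σk = 69751


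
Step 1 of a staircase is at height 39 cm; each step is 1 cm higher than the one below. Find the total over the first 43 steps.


aₙ = 39 + (43-1)×1 = 81
Sₙ = n(a₁+aₙ)/2 = 43×(39+81)/2
= 43×120/2 = 2580

S_43 = 2580


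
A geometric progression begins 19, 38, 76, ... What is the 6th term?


aₙ = a₁·r^(n-1)
= 19×2^5
= 19×32
= 608

a_6 = 608


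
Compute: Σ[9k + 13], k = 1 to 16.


Σ(9k+13) = 9·Σk + 13·n
= 9·136 + 13·16
= 1224 + 208 = 1432

Σ = 1432


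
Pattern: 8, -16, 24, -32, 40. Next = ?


Pattern: alternating sign, magnitude arithmetic (d=8)
Terms: 8, -16, 24, -32, 40
Next term = -48

Next term = -48


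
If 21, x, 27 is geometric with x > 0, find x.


GM = √(21×27) = √567 = 23.8118

GM = 23.8118


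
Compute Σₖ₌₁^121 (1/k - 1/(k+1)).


Telescoping: adjacent terms cancel.
= 1/1 - 1/122
= 1 - 1/122 = 121/122

Sum = 121/122


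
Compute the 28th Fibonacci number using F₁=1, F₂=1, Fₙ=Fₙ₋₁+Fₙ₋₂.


Fibonacci sequence: 1, 1, 2, 3, 5, 8, 13, 21, 34, 55, 89, ...
F(28) = 317811

F(28) = 317811


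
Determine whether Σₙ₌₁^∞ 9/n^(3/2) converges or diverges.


p-series test: Σ c/n^p converges if p > 1, diverges if p ≤ 1 (constant c > 0 doesn't affect convergence).
p = 3/2
3/2 > 1 → CONVERGES

Converges (p = 3/2 > 1)


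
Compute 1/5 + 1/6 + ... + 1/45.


Σₖ₌5^45 1/k = 1/5 + 1/6 + 1/7 + ... + 1/45
= 3110637032899029427/1345655451257488800
≈ 2.3116

Sum = 3110637032899029427/1345655451257488800 ≈ 2.3116


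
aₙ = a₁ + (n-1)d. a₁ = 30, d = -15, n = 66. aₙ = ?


aₙ = a₁ + (n-1)d
= 30 + (66-1)×-15
= 30 - 975
= -945

a_66 = -945


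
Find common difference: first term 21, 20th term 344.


d = (aₙ - a₁)/(n-1)
= (344 - 21)/(20-1)
= 323/19 = 17

d = 17


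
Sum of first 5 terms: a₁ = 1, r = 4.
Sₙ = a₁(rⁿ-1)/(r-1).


Sₙ = 1×(4^5 - 1)/(4 - 1)
= 1×(1024 - 1)/3
= 1×1023/3
= 341

S_5 = 341


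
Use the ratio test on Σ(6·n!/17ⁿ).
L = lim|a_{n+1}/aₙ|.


aₙ = 6·n!/17^n
a_{n+1}/aₙ = (n+1)!/17^(n+1) × 17^n/n!  (constant 6 cancels)
= (n+1)/17
L = lim(n→∞) (n+1)/17 = ∞
L > 1 → series DIVERGES

Diverges (ratio test: L = ∞ > 1)


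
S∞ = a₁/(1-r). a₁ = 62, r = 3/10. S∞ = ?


S∞ = a₁/(1-r) = 62/(1 - 3/10)
= 62/(7/10)
= 620/7

S∞ = 620/7


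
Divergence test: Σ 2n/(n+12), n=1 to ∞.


lim(n→∞) 2n/(n+12) = 2/1 = 2  (divide numerator and denominator by n)
lim aₙ = 2 ≠ 0 → series DIVERGES

Diverges (lim aₙ = 2 ≠ 0)


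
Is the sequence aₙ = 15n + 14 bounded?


aₙ = 15n + 14 → as n→∞, aₙ→∞
No finite upper bound exists
The sequence is UNBOUNDED

Unbounded (aₙ → ∞ as n → ∞)


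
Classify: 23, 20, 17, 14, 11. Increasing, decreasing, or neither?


Differences: -3, -3, -3, -3
All differences < 0 → strictly DECREASING

Monotonically decreasing


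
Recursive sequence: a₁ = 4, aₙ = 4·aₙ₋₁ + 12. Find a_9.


Computing step by step:
a_1 = 4
a_2 = 28
a_3 = 124
a_4 = 508
a_5 = 2044
a_6 = 8188
a_7 = 32764
a_8 = 131068
a_9 = 524284


a_9 = 524284


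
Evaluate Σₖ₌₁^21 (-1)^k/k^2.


S = -1 + 1/4 - 1/9 + 1/16 - 1/25 + 1/36 - 1/49 + 1/64 ± ...
= -0.8235
(Full series converges to -π²/12 ≈ -0.8225)

S_21 = -0.8235


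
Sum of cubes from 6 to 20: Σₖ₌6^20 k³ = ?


Σₖ₌6^20 k³ = [20·21/2]² − [5·6/2]²
= 44100 − 225 = 43875

Σk³ = 43875


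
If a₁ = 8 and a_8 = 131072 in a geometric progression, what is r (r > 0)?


r^(n-1) = aₙ/a₁
r^7 = 131072/8 = 16384
r = 16384^(1/7)
= 4

r = 4


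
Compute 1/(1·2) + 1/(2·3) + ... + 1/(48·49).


1/(k(k+1)) = 1/k - 1/(k+1) (partial fractions)
Telescoping: Σ = 1 - 1/49 = 48/49

Sum = 48/49


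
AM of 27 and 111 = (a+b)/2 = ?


AM = (27 + 111)/2 = 138/2 = 69

AM = 69


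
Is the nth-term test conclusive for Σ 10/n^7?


lim(n→∞) 10/n^7 = 0
lim aₙ = 0 → nth-term test is INCONCLUSIVE
(Need other tests; this is actually a convergent p-series with p=7 > 1)

Inconclusive (lim aₙ = 0; need another test)


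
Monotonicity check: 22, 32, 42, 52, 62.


Differences: 10, 10, 10, 10
All differences > 0 → strictly INCREASING

Monotonically increasing


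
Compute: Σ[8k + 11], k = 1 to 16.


Σ(8k+11) = 8·Σk + 11·n
= 8·136 + 11·16
= 1088 + 176 = 1264

Σ = 1264


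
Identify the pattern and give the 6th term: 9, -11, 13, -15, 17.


Pattern: alternating sign, magnitude arithmetic (d=2)
Terms: 9, -11, 13, -15, 17
Next term = -19

Next term = -19


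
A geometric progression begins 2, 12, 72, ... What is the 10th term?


aₙ = a₁·r^(n-1)
= 2×6^9
= 2×10077696
= 20155392

a_10 = 20155392


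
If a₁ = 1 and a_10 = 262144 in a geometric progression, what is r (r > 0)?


r^(n-1) = aₙ/a₁
r^9 = 262144/1 = 262144
r = 262144^(1/9)
= 4

r = 4


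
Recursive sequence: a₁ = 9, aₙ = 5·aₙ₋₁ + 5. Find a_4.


Computing step by step:
a_1 = 9
a_2 = 50
a_3 = 255
a_4 = 1280


a_4 = 1280


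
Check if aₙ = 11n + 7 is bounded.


aₙ = 11n + 7 → as n→∞, aₙ→∞
No finite upper bound exists
The sequence is UNBOUNDED

Unbounded (aₙ → ∞ as n → ∞)


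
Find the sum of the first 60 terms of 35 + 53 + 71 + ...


aₙ = 35 + (60-1)×18 = 1097
Sₙ = n(a₁+aₙ)/2 = 60×(35+1097)/2
= 60×1132/2 = 33960

S_60 = 33960


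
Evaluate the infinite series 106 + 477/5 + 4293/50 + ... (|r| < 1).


S∞ = a₁/(1-r) = 106/(1 - 9/10)
= 106/(1/10)
= 1060

S∞ = 1060


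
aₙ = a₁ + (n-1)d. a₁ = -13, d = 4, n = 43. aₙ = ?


aₙ = a₁ + (n-1)d
= -13 + (43-1)×4
= -13 + 168
= 155

a_43 = 155


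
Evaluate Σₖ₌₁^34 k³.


n(n+1)/2 = 34×35/2 = 595
Σk³ = 595² = 354025

Σk³ = 354025


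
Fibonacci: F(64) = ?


Fibonacci sequence: 1, 1, 2, 3, 5, 8, 13, 21, 34, 55, 89, ...
F(64) = 10610209857723

F(64) = 10610209857723


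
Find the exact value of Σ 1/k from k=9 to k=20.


Σₖ₌9^20 1/k = 1/9 + 1/10 + 1/11 + ... + 1/20
= 68276701/77597520
≈ 0.8799

Sum = 68276701/77597520 ≈ 0.8799


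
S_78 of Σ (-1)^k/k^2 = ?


S = -1 + 1/4 - 1/9 + 1/16 - 1/25 + 1/36 - 1/49 + 1/64 ± ...
= -0.8224
(Full series converges to -π²/12 ≈ -0.8225)

S_78 = -0.8224


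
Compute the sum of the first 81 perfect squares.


n = 81
n(n+1)(2n+1)/6 = 81×82×163/6
= 1082646/6 = 180441

Σk² = 180441


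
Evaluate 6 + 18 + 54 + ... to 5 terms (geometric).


Sₙ = 6×(3^5 - 1)/(3 - 1)
= 6×(243 - 1)/2
= 6×242/2
= 726

S_5 = 726


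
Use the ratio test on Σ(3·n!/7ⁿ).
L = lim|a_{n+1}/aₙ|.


aₙ = 3·n!/7^n
a_{n+1}/aₙ = (n+1)!/7^(n+1) × 7^n/n!  (constant 3 cancels)
= (n+1)/7
L = lim(n→∞) (n+1)/7 = ∞
L > 1 → series DIVERGES

Diverges (ratio test: L = ∞ > 1)


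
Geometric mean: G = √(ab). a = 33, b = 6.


GM = √(33×6) = √198 = 14.0712

GM = 14.0712


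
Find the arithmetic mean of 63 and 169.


AM = (63 + 169)/2 = 232/2 = 116

AM = 116


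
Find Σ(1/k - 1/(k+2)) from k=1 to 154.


Telescoping with gap 2: two head and two tail terms survive.
= (1 + 1/2) - (1/155 + 1/156)
= 3/2 - 1/155 - 1/156 = 35959/24180

Sum = 35959/24180


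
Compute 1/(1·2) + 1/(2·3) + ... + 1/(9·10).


1/(k(k+1)) = 1/k - 1/(k+1) (partial fractions)
Telescoping: Σ = 1 - 1/10 = 9/10

Sum = 9/10


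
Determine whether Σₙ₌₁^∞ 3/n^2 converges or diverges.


p-series test: Σ c/n^p converges if p > 1, diverges if p ≤ 1 (constant c > 0 doesn't affect convergence).
p = 2
2 > 1 → CONVERGES

Converges (p = 2 > 1)


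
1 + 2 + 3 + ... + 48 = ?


n(n+1)/2 = 48×49/2 = 2352/2 = 1176

Σk = 1176


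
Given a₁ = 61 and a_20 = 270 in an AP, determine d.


d = (aₙ - a₁)/(n-1)
= (270 - 61)/(20-1)
= 209/19 = 11

d = 11


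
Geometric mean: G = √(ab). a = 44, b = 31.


GM = √(44×31) = √1364 = 36.9324

GM = 36.9324


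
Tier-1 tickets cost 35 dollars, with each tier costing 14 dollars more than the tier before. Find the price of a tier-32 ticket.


aₙ = a₁ + (n-1)d
= 35 + (32-1)×14
= 35 + 434
= 469

a_32 = 469


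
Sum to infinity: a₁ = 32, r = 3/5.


S∞ = a₁/(1-r) = 32/(1 - 3/5)
= 32/(2/5)
= 80

S∞ = 80


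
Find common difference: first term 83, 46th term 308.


d = (aₙ - a₁)/(n-1)
= (308 - 83)/(46-1)
= 225/45 = 5

d = 5


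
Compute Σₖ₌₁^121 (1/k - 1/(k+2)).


Telescoping with gap 2: two head and two tail terms survive.
= (1 + 1/2) - (1/122 + 1/123)
= 3/2 - 1/122 - 1/123 = 11132/7503

Sum = 11132/7503


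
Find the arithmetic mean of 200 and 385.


AM = (200 + 385)/2 = 585/2 = 292.5

AM = 292.5


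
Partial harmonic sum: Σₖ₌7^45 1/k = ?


Σₖ₌7^45 1/k = 1/7 + 1/8 + 1/9 + ... + 1/45
= 2617230034104616867/1345655451257488800
≈ 1.9449

Sum = 2617230034104616867/1345655451257488800 ≈ 1.9449


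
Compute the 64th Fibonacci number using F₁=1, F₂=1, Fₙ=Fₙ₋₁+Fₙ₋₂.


Fibonacci sequence: 1, 1, 2, 3, 5, 8, 13, 21, 34, 55, 89, ...
F(64) = 10610209857723

F(64) = 10610209857723


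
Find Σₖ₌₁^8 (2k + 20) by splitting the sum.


Σ(2k+20) = 2·Σk + 20·n
= 2·36 + 20·8
= 72 + 160 = 232

Σ = 232


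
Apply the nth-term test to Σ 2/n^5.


lim(n→∞) 2/n^5 = 0
lim aₙ = 0 → nth-term test is INCONCLUSIVE
(Need other tests; this is actually a convergent p-series with p=5 > 1)

Inconclusive (lim aₙ = 0; need another test)


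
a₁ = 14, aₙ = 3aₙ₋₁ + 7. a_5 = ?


Computing step by step:
a_1 = 14
a_2 = 49
a_3 = 154
a_4 = 469
a_5 = 1414


a_5 = 1414


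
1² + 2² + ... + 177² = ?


n = 177
n(n+1)(2n+1)/6 = 177×178×355/6
= 11184630/6 = 1864105

Σk² = 1864105


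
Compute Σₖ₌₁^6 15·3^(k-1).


Sₙ = 15×(3^6 - 1)/(3 - 1)
= 15×(729 - 1)/2
= 15×728/2
= 5460

S_6 = 5460


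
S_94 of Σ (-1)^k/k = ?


S = -1 + 1/2 - 1/3 + 1/4 - 1/5 + 1/6 - 1/7 + 1/8 ± ...
= -0.6879
(Full series converges to -ln(2) ≈ -0.6931)

S_94 = -0.6879


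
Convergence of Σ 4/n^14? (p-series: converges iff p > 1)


p-series test: Σ c/n^p converges if p > 1, diverges if p ≤ 1 (constant c > 0 doesn't affect convergence).
p = 14
14 > 1 → CONVERGES

Converges (p = 14 > 1)


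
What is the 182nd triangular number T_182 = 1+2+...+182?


n(n+1)/2 = 182×183/2 = 33306/2 = 16653

Σk = 16653


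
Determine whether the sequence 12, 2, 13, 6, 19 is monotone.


Differences: -10, 11, -7, 13
Difference at position 2 is +11 (> 0) but position 1 is -10 (< 0) — sequence both rises and falls
→ NOT monotonic

Not monotonic


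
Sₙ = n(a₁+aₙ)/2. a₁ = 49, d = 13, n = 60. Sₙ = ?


aₙ = 49 + (60-1)×13 = 816
Sₙ = n(a₁+aₙ)/2 = 60×(49+816)/2
= 60×865/2 = 25950

S_60 = 25950


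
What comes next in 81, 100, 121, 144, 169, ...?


Pattern: perfect squares: n²
Terms: 81, 100, 121, 144, 169
Next term = 196

Next term = 196


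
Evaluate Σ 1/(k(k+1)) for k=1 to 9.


1/(k(k+1)) = 1/k - 1/(k+1) (partial fractions)
Telescoping: Σ = 1 - 1/10 = 9/10

Sum = 9/10


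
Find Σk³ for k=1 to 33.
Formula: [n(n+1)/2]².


n(n+1)/2 = 33×34/2 = 561
Σk³ = 561² = 314721

Σk³ = 314721


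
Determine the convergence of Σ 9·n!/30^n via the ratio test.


aₙ = 9·n!/30^n
a_{n+1}/aₙ = (n+1)!/30^(n+1) × 30^n/n!  (constant 9 cancels)
= (n+1)/30
L = lim(n→∞) (n+1)/30 = ∞
L > 1 → series DIVERGES

Diverges (ratio test: L = ∞ > 1)


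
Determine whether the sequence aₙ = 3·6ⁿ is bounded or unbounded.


aₙ = 3·6ⁿ → as n→∞, aₙ→∞ (since base 6 > 1)
No finite upper bound exists
The sequence is UNBOUNDED

Unbounded (aₙ → ∞ as n → ∞)


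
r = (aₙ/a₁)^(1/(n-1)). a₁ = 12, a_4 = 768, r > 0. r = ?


r^(n-1) = aₙ/a₁
r^3 = 768/12 = 64
r = 64^(1/3)
= 4

r = 4


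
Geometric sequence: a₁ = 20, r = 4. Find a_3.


aₙ = a₁·r^(n-1)
= 20×4^2
= 20×16
= 320

a_3 = 320


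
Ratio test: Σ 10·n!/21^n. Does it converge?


aₙ = 10·n!/21^n
a_{n+1}/aₙ = (n+1)!/21^(n+1) × 21^n/n!  (constant 10 cancels)
= (n+1)/21
L = lim(n→∞) (n+1)/21 = ∞
L > 1 → series DIVERGES

Diverges (ratio test: L = ∞ > 1)


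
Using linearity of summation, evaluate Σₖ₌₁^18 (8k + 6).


Σ(8k+6) = 8·Σk + 6·n
= 8·171 + 6·18
= 1368 + 108 = 1476

Σ = 1476


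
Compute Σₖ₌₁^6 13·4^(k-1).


Sₙ = 13×(4^6 - 1)/(4 - 1)
= 13×(4096 - 1)/3
= 13×4095/3
= 17745

S_6 = 17745


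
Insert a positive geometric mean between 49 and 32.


GM = √(49×32) = √1568 = 39.598

GM = 39.598


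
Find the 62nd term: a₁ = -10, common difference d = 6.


aₙ = a₁ + (n-1)d
= -10 + (62-1)×6
= -10 + 366
= 356

a_62 = 356


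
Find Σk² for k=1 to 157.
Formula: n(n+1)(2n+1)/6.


n = 157
n(n+1)(2n+1)/6 = 157×158×315/6
= 7813890/6 = 1302315

Σk² = 1302315


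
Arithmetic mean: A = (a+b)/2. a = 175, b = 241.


AM = (175 + 241)/2 = 416/2 = 208

AM = 208


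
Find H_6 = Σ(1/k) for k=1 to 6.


H_6 = 1/1 + 1/2 + 1/3 + 1/4 + 1/5 + 1/6
= 49/20
≈ 2.45

H_6 = 49/20 ≈ 2.45


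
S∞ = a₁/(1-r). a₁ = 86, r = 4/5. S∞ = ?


S∞ = a₁/(1-r) = 86/(1 - 4/5)
= 86/(1/5)
= 430

S∞ = 430


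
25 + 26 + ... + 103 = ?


Σₖ₌25^103 k = Σₖ₌₁^103 k − Σₖ₌₁^24 k
= 103·104/2 − 24·25/2
= 5356 − 300 = 5056

Σk = 5056


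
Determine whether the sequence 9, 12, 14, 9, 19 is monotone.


Differences: 3, 2, -5, 10
Difference at position 1 is +3 (> 0) but position 3 is -5 (< 0) — sequence both rises and falls
→ NOT monotonic

Not monotonic


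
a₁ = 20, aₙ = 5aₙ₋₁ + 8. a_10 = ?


Computing step by step:
a_1 = 20
a_2 = 108
a_3 = 548
a_4 = 2748
a_5 = 13748
a_6 = 68748
a_7 = 343748
a_8 = 1718748
a_9 = 8593748
a_10 = 42968748


a_10 = 42968748


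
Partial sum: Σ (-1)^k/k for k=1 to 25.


S = -1 + 1/2 - 1/3 + 1/4 - 1/5 + 1/6 - 1/7 + 1/8 ± ...
= -0.7127
(Full series converges to -ln(2) ≈ -0.6931)

S_25 = -0.7127


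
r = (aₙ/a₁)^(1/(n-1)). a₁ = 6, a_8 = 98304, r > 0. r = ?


r^(n-1) = aₙ/a₁
r^7 = 98304/6 = 16384
r = 16384^(1/7)
= 4

r = 4


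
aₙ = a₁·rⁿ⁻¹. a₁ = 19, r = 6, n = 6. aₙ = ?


aₙ = a₁·r^(n-1)
= 19×6^5
= 19×7776
= 147744

a_6 = 147744


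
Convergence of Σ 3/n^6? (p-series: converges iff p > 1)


p-series test: Σ c/n^p converges if p > 1, diverges if p ≤ 1 (constant c > 0 doesn't affect convergence).
p = 6
6 > 1 → CONVERGES

Converges (p = 6 > 1)


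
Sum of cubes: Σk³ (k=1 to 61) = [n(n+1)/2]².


n(n+1)/2 = 61×62/2 = 1891
Σk³ = 1891² = 3575881

Σk³ = 3575881


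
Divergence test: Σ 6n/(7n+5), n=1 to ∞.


lim(n→∞) 6n/(7n+5) = 6/7 = 6/7  (divide numerator and denominator by n)
lim aₙ = 6/7 ≠ 0 → series DIVERGES

Diverges (lim aₙ = 6/7 ≠ 0)


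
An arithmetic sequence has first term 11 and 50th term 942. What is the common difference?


d = (aₙ - a₁)/(n-1)
= (942 - 11)/(50-1)
= 931/49 = 19

d = 19


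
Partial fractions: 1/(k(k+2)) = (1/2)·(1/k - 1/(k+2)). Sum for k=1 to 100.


1/(k(k+2)) = (1/2)·(1/k - 1/(k+2)) (partial fractions)
Telescoping: Σ = (1/2)·(1 + 1/2 - 1/101 - 1/102) = 7625/10302

Sum = 7625/10302


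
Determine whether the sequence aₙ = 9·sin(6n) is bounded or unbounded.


For all n, -1 ≤ sin(6n) ≤ 1, so -9 ≤ 9·sin(6n) ≤ 9
Lower bound: -9, Upper bound: 9
The sequence IS bounded

Bounded (-9 ≤ aₙ ≤ 9)


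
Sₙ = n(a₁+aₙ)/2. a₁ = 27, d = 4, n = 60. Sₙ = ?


aₙ = 27 + (60-1)×4 = 263
Sₙ = n(a₁+aₙ)/2 = 60×(27+263)/2
= 60×290/2 = 8700

S_60 = 8700


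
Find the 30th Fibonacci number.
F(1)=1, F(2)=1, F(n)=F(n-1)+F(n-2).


Fibonacci sequence: 1, 1, 2, 3, 5, 8, 13, 21, 34, 55, 89, ...
F(30) = 832040

F(30) = 832040


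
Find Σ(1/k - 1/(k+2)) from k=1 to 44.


Telescoping with gap 2: two head and two tail terms survive.
= (1 + 1/2) - (1/45 + 1/46)
= 3/2 - 1/45 - 1/46 = 1507/1035

Sum = 1507/1035


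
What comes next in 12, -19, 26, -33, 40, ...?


Pattern: alternating sign, magnitude arithmetic (d=7)
Terms: 12, -19, 26, -33, 40
Next term = -47

Next term = -47


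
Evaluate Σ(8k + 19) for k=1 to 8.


Σ(8k+19) = 8·Σk + 19·n
= 8·36 + 19·8
= 288 + 152 = 440

Σ = 440


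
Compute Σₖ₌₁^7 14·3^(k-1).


Sₙ = 14×(3^7 - 1)/(3 - 1)
= 14×(2187 - 1)/2
= 14×2186/2
= 15302

S_7 = 15302


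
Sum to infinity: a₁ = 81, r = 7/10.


S∞ = a₁/(1-r) = 81/(1 - 7/10)
= 81/(3/10)
= 270

S∞ = 270


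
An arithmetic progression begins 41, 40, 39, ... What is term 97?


aₙ = a₁ + (n-1)d
= 41 + (97-1)×-1
= 41 - 96
= -55

a_97 = -55


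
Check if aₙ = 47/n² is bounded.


a₁ = 47, a₂ = 47/4, a₃ = 47/9, ...
0 < aₙ ≤ 47 for all n ≥ 1
The sequence IS bounded

Bounded (0 < aₙ ≤ 47)


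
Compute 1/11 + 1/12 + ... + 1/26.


Σₖ₌11^26 1/k = 1/11 + 1/12 + 1/13 + ... + 1/26
= 24775394731/26771144400
≈ 0.9255

Sum = 24775394731/26771144400 ≈ 0.9255


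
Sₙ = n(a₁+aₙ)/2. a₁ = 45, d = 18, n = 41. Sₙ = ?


aₙ = 45 + (41-1)×18 = 765
Sₙ = n(a₁+aₙ)/2 = 41×(45+765)/2
= 41×810/2 = 16605

S_41 = 16605


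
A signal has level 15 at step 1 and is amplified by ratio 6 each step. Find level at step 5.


aₙ = a₁·r^(n-1)
= 15×6^4
= 15×1296
= 19440

a_5 = 19440


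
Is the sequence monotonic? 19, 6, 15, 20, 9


Differences: -13, 9, 5, -11
Difference at position 2 is +9 (> 0) but position 1 is -13 (< 0) — sequence both rises and falls
→ NOT monotonic

Not monotonic


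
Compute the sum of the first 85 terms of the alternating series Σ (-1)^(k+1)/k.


S = 1 - 1/2 + 1/3 - 1/4 + 1/5 - 1/6 + 1/7 - 1/8 ± ...
= 0.699
(Full series converges to +ln(2) ≈ +0.6931)

S_85 = 0.699


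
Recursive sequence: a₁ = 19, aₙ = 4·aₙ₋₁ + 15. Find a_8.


Computing step by step:
a_1 = 19
a_2 = 91
a_3 = 379
a_4 = 1531
a_5 = 6139
a_6 = 24571
a_7 = 98299
a_8 = 393211


a_8 = 393211


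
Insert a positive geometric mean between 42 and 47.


GM = √(42×47) = √1974 = 44.4297

GM = 44.4297


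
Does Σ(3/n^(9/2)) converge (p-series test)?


p-series test: Σ c/n^p converges if p > 1, diverges if p ≤ 1 (constant c > 0 doesn't affect convergence).
p = 9/2
9/2 > 1 → CONVERGES

Converges (p = 9/2 > 1)


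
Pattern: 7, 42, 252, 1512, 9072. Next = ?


Pattern: geometric (r=6)
Terms: 7, 42, 252, 1512, 9072
Next term = 54432

Next term = 54432


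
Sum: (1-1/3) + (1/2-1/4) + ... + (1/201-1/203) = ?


Telescoping with gap 2: two head and two tail terms survive.
= (1 + 1/2) - (1/202 + 1/203)
= 3/2 - 1/202 - 1/203 = 30552/20503

Sum = 30552/20503


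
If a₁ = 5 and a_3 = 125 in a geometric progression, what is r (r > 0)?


r^(n-1) = aₙ/a₁
r^2 = 125/5 = 25
r = 25^(1/2)
= ±5; taking r > 0 gives r = 5

r = 5


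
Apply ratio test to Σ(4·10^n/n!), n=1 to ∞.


aₙ = 4·10^n/n!
a_{n+1}/aₙ = 10^(n+1)/(n+1)! × n!/10^n  (constant 4 cancels)
= 10/(n+1)
L = lim(n→∞) 10/(n+1) = 0
L < 1 → series CONVERGES

Converges (ratio test: L = 0 < 1)


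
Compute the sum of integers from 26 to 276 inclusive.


Σₖ₌26^276 k = Σₖ₌₁^276 k − Σₖ₌₁^25 k
= 276·277/2 − 25·26/2
= 38226 − 325 = 37901

Σk = 37901


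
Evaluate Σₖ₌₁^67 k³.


n(n+1)/2 = 67×68/2 = 2278
Σk³ = 2278² = 5189284

Σk³ = 5189284


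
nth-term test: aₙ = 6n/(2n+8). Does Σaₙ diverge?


lim(n→∞) 6n/(2n+8) = 6/2 = 3  (divide numerator and denominator by n)
lim aₙ = 3 ≠ 0 → series DIVERGES

Diverges (lim aₙ = 3 ≠ 0)


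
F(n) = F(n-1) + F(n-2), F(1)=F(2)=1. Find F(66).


Fibonacci sequence: 1, 1, 2, 3, 5, 8, 13, 21, 34, 55, 89, ...
F(66) = 27777890035288

F(66) = 27777890035288


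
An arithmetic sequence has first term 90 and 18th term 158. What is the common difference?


d = (aₙ - a₁)/(n-1)
= (158 - 90)/(18-1)
= 68/17 = 4

d = 4


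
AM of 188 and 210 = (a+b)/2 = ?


AM = (188 + 210)/2 = 398/2 = 199

AM = 199


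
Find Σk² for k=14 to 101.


Σₖ₌14^101 k² = Σₖ₌₁^101 k² − Σₖ₌₁^13 k²
= 101·102·203/6 − 13·14·27/6
= 348551 − 819 = 347732

Σk² = 347732


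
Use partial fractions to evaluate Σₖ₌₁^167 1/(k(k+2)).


1/(k(k+2)) = (1/2)·(1/k - 1/(k+2)) (partial fractions)
Telescoping: Σ = (1/2)·(1 + 1/2 - 1/168 - 1/169) = 42251/56784

Sum = 42251/56784


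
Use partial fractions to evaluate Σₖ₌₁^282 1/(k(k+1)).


1/(k(k+1)) = 1/k - 1/(k+1) (partial fractions)
Telescoping: Σ = 1 - 1/283 = 282/283

Sum = 282/283


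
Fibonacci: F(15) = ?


Fibonacci sequence: 1, 1, 2, 3, 5, 8, 13, 21, 34, 55, 89, ...
F(15) = 610

F(15) = 610


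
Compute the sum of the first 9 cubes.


n(n+1)/2 = 9×10/2 = 45
Σk³ = 45² = 2025

Σk³ = 2025


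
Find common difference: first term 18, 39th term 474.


d = (aₙ - a₁)/(n-1)
= (474 - 18)/(39-1)
= 456/38 = 12

d = 12


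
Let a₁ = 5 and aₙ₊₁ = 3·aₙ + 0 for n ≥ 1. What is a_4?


Computing step by step:
a_1 = 5
a_2 = 15
a_3 = 45
a_4 = 135


a_4 = 135


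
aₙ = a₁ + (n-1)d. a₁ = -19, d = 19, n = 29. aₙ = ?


aₙ = a₁ + (n-1)d
= -19 + (29-1)×19
= -19 + 532
= 513

a_29 = 513


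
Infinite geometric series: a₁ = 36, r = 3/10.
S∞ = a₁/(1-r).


S∞ = a₁/(1-r) = 36/(1 - 3/10)
= 36/(7/10)
= 360/7

S∞ = 360/7


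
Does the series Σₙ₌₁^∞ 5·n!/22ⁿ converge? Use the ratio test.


aₙ = 5·n!/22^n
a_{n+1}/aₙ = (n+1)!/22^(n+1) × 22^n/n!  (constant 5 cancels)
= (n+1)/22
L = lim(n→∞) (n+1)/22 = ∞
L > 1 → series DIVERGES

Diverges (ratio test: L = ∞ > 1)


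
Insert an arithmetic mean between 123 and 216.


AM = (123 + 216)/2 = 339/2 = 169.5

AM = 169.5


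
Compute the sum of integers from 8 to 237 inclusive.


Σₖ₌8^237 k = Σₖ₌₁^237 k − Σₖ₌₁^7 k
= 237·238/2 − 7·8/2
= 28203 − 28 = 28175

Σk = 28175


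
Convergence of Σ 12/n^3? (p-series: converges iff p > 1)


p-series test: Σ c/n^p converges if p > 1, diverges if p ≤ 1 (constant c > 0 doesn't affect convergence).
p = 3
3 > 1 → CONVERGES

Converges (p = 3 > 1)


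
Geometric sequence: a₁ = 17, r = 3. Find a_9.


aₙ = a₁·r^(n-1)
= 17×3^8
= 17×6561
= 111537

a_9 = 111537


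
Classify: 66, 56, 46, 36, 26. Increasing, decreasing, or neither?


Differences: -10, -10, -10, -10
All differences < 0 → strictly DECREASING

Monotonically decreasing


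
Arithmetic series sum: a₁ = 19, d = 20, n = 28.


aₙ = 19 + (28-1)×20 = 559
Sₙ = n(a₁+aₙ)/2 = 28×(19+559)/2
= 28×578/2 = 8092

S_28 = 8092


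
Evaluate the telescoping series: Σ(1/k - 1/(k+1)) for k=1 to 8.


Telescoping: adjacent terms cancel.
= 1/1 - 1/9
= 1 - 1/9 = 8/9

Sum = 8/9


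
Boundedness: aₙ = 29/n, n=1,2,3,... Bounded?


a₁ = 29, a₂ = 29/2, a₃ = 29/3, ...
0 < aₙ ≤ 29 for all n ≥ 1
Lower bound: 0, Upper bound: 29
The sequence IS bounded

Bounded (0 < aₙ ≤ 29)


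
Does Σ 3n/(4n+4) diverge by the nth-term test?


lim(n→∞) 3n/(4n+4) = 3/4 = 3/4  (divide numerator and denominator by n)
lim aₙ = 3/4 ≠ 0 → series DIVERGES

Diverges (lim aₙ = 3/4 ≠ 0)


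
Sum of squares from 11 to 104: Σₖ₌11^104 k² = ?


Σₖ₌11^104 k² = Σₖ₌₁^104 k² − Σₖ₌₁^10 k²
= 104·105·209/6 − 10·11·21/6
= 380380 − 385 = 379995

Σk² = 379995


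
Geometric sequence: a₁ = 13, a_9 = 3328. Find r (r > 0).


r^(n-1) = aₙ/a₁
r^8 = 3328/13 = 256
r = 256^(1/8)
= ±2; taking r > 0 gives r = 2

r = 2


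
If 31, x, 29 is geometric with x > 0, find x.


GM = √(31×29) = √899 = 29.9833

GM = 29.9833


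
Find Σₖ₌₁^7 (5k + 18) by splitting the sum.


Σ(5k+18) = 5·Σk + 18·n
= 5·28 + 18·7
= 140 + 126 = 266

Σ = 266


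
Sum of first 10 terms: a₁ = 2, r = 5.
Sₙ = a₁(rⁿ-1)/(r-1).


Sₙ = 2×(5^10 - 1)/(5 - 1)
= 2×(9765625 - 1)/4
= 2×9765624/4
= 4882812

S_10 = 4882812


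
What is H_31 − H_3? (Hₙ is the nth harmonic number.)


Σₖ₌4^31 1/k = 1/4 + 1/5 + 1/6 + ... + 1/31
= 158404333811557/72201776446800
≈ 2.1939

Sum = 158404333811557/72201776446800 ≈ 2.1939


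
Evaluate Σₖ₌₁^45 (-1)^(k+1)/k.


S = 1 - 1/2 + 1/3 - 1/4 + 1/5 - 1/6 + 1/7 - 1/8 ± ...
= 0.7041
(Full series converges to +ln(2) ≈ +0.6931)

S_45 = 0.7041


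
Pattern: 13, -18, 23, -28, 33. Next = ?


Pattern: alternating sign, magnitude arithmetic (d=5)
Terms: 13, -18, 23, -28, 33
Next term = -38

Next term = -38


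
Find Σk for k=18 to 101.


Σₖ₌18^101 k = Σₖ₌₁^101 k − Σₖ₌₁^17 k
= 101·102/2 − 17·18/2
= 5151 − 153 = 4998

Σk = 4998


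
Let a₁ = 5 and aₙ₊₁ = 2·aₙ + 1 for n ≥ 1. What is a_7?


Computing step by step:
a_1 = 5
a_2 = 11
a_3 = 23
a_4 = 47
a_5 = 95
a_6 = 191
a_7 = 383


a_7 = 383


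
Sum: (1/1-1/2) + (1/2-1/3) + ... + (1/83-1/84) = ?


Telescoping: adjacent terms cancel.
= 1/1 - 1/84
= 1 - 1/84 = 83/84

Sum = 83/84


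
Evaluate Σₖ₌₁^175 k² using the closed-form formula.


n = 175
n(n+1)(2n+1)/6 = 175×176×351/6
= 10810800/6 = 1801800

Σk² = 1801800


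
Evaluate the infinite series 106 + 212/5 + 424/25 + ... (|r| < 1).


S∞ = a₁/(1-r) = 106/(1 - 2/5)
= 106/(3/5)
= 530/3

S∞ = 530/3


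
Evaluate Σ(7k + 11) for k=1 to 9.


Σ(7k+11) = 7·Σk + 11·n
= 7·45 + 11·9
= 315 + 99 = 414

Σ = 414


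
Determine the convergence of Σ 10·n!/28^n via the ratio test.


aₙ = 10·n!/28^n
a_{n+1}/aₙ = (n+1)!/28^(n+1) × 28^n/n!  (constant 10 cancels)
= (n+1)/28
L = lim(n→∞) (n+1)/28 = ∞
L > 1 → series DIVERGES

Diverges (ratio test: L = ∞ > 1)


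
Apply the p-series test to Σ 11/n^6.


p-series test: Σ c/n^p converges if p > 1, diverges if p ≤ 1 (constant c > 0 doesn't affect convergence).
p = 6
6 > 1 → CONVERGES

Converges (p = 6 > 1)


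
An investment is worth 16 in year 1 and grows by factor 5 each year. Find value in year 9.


aₙ = a₁·r^(n-1)
= 16×5^8
= 16×390625
= 6250000

a_9 = 6250000


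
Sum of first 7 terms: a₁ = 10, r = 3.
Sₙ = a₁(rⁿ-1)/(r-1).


Sₙ = 10×(3^7 - 1)/(3 - 1)
= 10×(2187 - 1)/2
= 10×2186/2
= 10930

S_7 = 10930


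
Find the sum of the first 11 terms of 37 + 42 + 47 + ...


aₙ = 37 + (11-1)×5 = 87
Sₙ = n(a₁+aₙ)/2 = 11×(37+87)/2
= 11×124/2 = 682

S_11 = 682


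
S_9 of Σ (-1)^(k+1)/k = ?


S = 1 - 1/2 + 1/3 - 1/4 + 1/5 - 1/6 + 1/7 - 1/8 ± ...
= 0.7456
(Full series converges to +ln(2) ≈ +0.6931)

S_9 = 0.7456


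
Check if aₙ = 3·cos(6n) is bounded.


For all n, -1 ≤ cos(6n) ≤ 1, so -3 ≤ 3·cos(6n) ≤ 3
Lower bound: -3, Upper bound: 3
The sequence IS bounded

Bounded (-3 ≤ aₙ ≤ 3)


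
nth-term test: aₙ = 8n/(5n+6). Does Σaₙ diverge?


lim(n→∞) 8n/(5n+6) = 8/5 = 8/5  (divide numerator and denominator by n)
lim aₙ = 8/5 ≠ 0 → series DIVERGES

Diverges (lim aₙ = 8/5 ≠ 0)


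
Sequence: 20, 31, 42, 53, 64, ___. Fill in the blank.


Pattern: arithmetic (d=11)
Terms: 20, 31, 42, 53, 64
Next term = 75

Next term = 75


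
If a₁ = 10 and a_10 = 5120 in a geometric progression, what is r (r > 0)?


r^(n-1) = aₙ/a₁
r^9 = 5120/10 = 512
r = 512^(1/9)
= 2

r = 2


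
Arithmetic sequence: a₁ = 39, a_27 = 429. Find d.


d = (aₙ - a₁)/(n-1)
= (429 - 39)/(27-1)
= 390/26 = 15

d = 15


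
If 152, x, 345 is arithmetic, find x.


AM = (152 + 345)/2 = 497/2 = 248.5

AM = 248.5


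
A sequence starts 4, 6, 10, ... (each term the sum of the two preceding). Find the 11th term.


Computing iteratively: 4, 6, 10, 16, 26, 42, 68, 110, 178, 288, 466
a_11 = 466

a_11 = 466


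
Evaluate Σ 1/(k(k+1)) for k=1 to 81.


1/(k(k+1)) = 1/k - 1/(k+1) (partial fractions)
Telescoping: Σ = 1 - 1/82 = 81/82

Sum = 81/82


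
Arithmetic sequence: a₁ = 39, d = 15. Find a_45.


aₙ = a₁ + (n-1)d
= 39 + (45-1)×15
= 39 + 660
= 699

a_45 = 699


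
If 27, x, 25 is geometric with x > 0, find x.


GM = √(27×25) = √675 = 25.9808

GM = 25.9808


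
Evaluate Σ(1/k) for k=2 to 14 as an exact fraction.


Σₖ₌2^14 1/k = 1/2 + 1/3 + 1/4 + ... + 1/14
= 811373/360360
≈ 2.2516

Sum = 811373/360360 ≈ 2.2516


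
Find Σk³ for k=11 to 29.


Σₖ₌11^29 k³ = [29·30/2]² − [10·11/2]²
= 189225 − 3025 = 186200

Σk³ = 186200


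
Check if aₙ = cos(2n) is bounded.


For all n, -1 ≤ cos(2n) ≤ 1, so -1 ≤ cos(2n) ≤ 1
Lower bound: -1, Upper bound: 1
The sequence IS bounded

Bounded (-1 ≤ aₙ ≤ 1)


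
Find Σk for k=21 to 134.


Σₖ₌21^134 k = Σₖ₌₁^134 k − Σₖ₌₁^20 k
= 134·135/2 − 20·21/2
= 9045 − 210 = 8835

Σk = 8835


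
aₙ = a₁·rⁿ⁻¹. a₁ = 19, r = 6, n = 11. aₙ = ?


aₙ = a₁·r^(n-1)
= 19×6^10
= 19×60466176
= 1148857344

a_11 = 1148857344


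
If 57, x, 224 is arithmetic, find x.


AM = (57 + 224)/2 = 281/2 = 140.5

AM = 140.5


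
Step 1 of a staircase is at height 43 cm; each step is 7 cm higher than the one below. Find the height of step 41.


aₙ = a₁ + (n-1)d
= 43 + (41-1)×7
= 43 + 280
= 323

a_41 = 323


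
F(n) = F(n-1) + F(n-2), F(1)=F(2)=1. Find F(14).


Fibonacci sequence: 1, 1, 2, 3, 5, 8, 13, 21, 34, 55, 89, ...
F(14) = 377

F(14) = 377
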